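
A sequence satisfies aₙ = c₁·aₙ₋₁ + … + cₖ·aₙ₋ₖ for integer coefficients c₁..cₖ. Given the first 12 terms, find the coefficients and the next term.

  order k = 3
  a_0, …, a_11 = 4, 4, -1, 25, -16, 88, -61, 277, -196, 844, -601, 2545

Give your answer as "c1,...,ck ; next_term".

-1,3,3 ; -1816

  a_3 = -1·-1 + 3·4 + 3·4 = 25
  a_4 = -1·25 + 3·-1 + 3·4 = -16
  a_5 = -1·-16 + 3·25 + 3·-1 = 88
  a_6 = -1·88 + 3·-16 + 3·25 = -61
  a_7 = -1·-61 + 3·88 + 3·-16 = 277
  a_8 = -1·277 + 3·-61 + 3·88 = -196
  a_9 = -1·-196 + 3·277 + 3·-61 = 844
  a_10 = -1·844 + 3·-196 + 3·277 = -601
  a_11 = -1·-601 + 3·844 + 3·-196 = 2545
  a_12 = -1·2545 + 3·-601 + 3·844 = -1816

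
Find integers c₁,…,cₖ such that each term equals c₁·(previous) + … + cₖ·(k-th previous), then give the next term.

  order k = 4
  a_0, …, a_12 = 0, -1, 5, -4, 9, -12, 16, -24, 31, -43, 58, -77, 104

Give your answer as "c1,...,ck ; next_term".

-1,1,0,-1 ; -138

  a_4 = -1·-4 + 1·5 + 0·-1 + -1·0 = 9
  a_5 = -1·9 + 1·-4 + 0·5 + -1·-1 = -12
  a_6 = -1·-12 + 1·9 + 0·-4 + -1·5 = 16
  a_7 = -1·16 + 1·-12 + 0·9 + -1·-4 = -24
  a_8 = -1·-24 + 1·16 + 0·-12 + -1·9 = 31
  a_9 = -1·31 + 1·-24 + 0·16 + -1·-12 = -43
  a_10 = -1·-43 + 1·31 + 0·-24 + -1·16 = 58
  a_11 = -1·58 + 1·-43 + 0·31 + -1·-24 = -77
  a_12 = -1·-77 + 1·58 + 0·-43 + -1·31 = 104
  a_13 = -1·104 + 1·-77 + 0·58 + -1·-43 = -138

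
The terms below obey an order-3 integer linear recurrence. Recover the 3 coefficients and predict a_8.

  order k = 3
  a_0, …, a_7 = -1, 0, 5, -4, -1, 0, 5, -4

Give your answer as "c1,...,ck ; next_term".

  a_3 = -1·5 + -1·0 + -1·-1 = -4
  a_4 = -1·-4 + -1·5 + -1·0 = -1
  a_5 = -1·-1 + -1·-4 + -1·5 = 0
  a_6 = -1·0 + -1·-1 + -1·-4 = 5
  a_7 = -1·5 + -1·0 + -1·-1 = -4
  a_8 = -1·-4 + -1·5 + -1·0 = -1

-1,-1,-1 ; -1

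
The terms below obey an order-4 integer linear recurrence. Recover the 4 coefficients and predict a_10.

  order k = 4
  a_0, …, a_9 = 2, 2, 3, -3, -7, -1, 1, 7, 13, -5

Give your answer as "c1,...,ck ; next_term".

0,-1,0,-2 ; -15

  a_4 = 0·-3 + -1·3 + 0·2 + -2·2 = -7
  a_5 = 0·-7 + -1·-3 + 0·3 + -2·2 = -1
  a_6 = 0·-1 + -1·-7 + 0·-3 + -2·3 = 1
  a_7 = 0·1 + -1·-1 + 0·-7 + -2·-3 = 7
  a_8 = 0·7 + -1·1 + 0·-1 + -2·-7 = 13
  a_9 = 0·13 + -1·7 + 0·1 + -2·-1 = -5
  a_10 = 0·-5 + -1·13 + 0·7 + -2·1 = -15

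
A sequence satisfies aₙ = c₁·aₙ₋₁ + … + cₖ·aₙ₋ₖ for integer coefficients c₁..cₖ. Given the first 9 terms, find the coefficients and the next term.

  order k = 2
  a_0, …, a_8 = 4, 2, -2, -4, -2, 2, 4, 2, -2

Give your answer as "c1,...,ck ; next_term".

  a_2 = 1·2 + -1·4 = -2
  a_3 = 1·-2 + -1·2 = -4
  a_4 = 1·-4 + -1·-2 = -2
  a_5 = 1·-2 + -1·-4 = 2
  a_6 = 1·2 + -1·-2 = 4
  a_7 = 1·4 + -1·2 = 2
  a_8 = 1·2 + -1·4 = -2
  a_9 = 1·-2 + -1·2 = -4

1,-1 ; -4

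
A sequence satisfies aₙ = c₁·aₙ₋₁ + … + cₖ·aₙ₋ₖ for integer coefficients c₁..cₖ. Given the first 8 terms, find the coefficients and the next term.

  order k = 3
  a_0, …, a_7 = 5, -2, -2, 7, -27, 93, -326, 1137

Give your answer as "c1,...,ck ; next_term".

-3,2,1 ; -3970

  a_3 = -3·-2 + 2·-2 + 1·5 = 7
  a_4 = -3·7 + 2·-2 + 1·-2 = -27
  a_5 = -3·-27 + 2·7 + 1·-2 = 93
  a_6 = -3·93 + 2·-27 + 1·7 = -326
  a_7 = -3·-326 + 2·93 + 1·-27 = 1137
  a_8 = -3·1137 + 2·-326 + 1·93 = -3970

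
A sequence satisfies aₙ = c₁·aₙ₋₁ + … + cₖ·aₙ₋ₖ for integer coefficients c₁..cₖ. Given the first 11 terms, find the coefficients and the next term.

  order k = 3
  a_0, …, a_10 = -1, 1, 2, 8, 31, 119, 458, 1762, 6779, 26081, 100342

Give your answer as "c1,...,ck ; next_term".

  a_3 = 3·2 + 3·1 + 1·-1 = 8
  a_4 = 3·8 + 3·2 + 1·1 = 31
  a_5 = 3·31 + 3·8 + 1·2 = 119
  a_6 = 3·119 + 3·31 + 1·8 = 458
  a_7 = 3·458 + 3·119 + 1·31 = 1762
  a_8 = 3·1762 + 3·458 + 1·119 = 6779
  a_9 = 3·6779 + 3·1762 + 1·458 = 26081
  a_10 = 3·26081 + 3·6779 + 1·1762 = 100342
  a_11 = 3·100342 + 3·26081 + 1·6779 = 386048

3,3,1 ; 386048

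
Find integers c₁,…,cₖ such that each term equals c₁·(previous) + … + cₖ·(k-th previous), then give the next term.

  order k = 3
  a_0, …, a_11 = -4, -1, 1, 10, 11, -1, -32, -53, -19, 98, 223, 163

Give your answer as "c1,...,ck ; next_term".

1,-1,-2 ; -256

  a_3 = 1·1 + -1·-1 + -2·-4 = 10
  a_4 = 1·10 + -1·1 + -2·-1 = 11
  a_5 = 1·11 + -1·10 + -2·1 = -1
  a_6 = 1·-1 + -1·11 + -2·10 = -32
  a_7 = 1·-32 + -1·-1 + -2·11 = -53
  a_8 = 1·-53 + -1·-32 + -2·-1 = -19
  a_9 = 1·-19 + -1·-53 + -2·-32 = 98
  a_10 = 1·98 + -1·-19 + -2·-53 = 223
  a_11 = 1·223 + -1·98 + -2·-19 = 163
  a_12 = 1·163 + -1·223 + -2·98 = -256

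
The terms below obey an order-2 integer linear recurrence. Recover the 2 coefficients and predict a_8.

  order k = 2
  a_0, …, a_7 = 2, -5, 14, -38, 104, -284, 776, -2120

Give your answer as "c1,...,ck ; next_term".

  a_2 = -2·-5 + 2·2 = 14
  a_3 = -2·14 + 2·-5 = -38
  a_4 = -2·-38 + 2·14 = 104
  a_5 = -2·104 + 2·-38 = -284
  a_6 = -2·-284 + 2·104 = 776
  a_7 = -2·776 + 2·-284 = -2120
  a_8 = -2·-2120 + 2·776 = 5792

-2,2 ; 5792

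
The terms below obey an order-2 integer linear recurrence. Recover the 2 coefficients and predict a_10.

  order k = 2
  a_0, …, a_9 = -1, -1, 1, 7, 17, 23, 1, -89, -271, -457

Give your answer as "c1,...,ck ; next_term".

3,-4 ; -287

  a_2 = 3·-1 + -4·-1 = 1
  a_3 = 3·1 + -4·-1 = 7
  a_4 = 3·7 + -4·1 = 17
  a_5 = 3·17 + -4·7 = 23
  a_6 = 3·23 + -4·17 = 1
  a_7 = 3·1 + -4·23 = -89
  a_8 = 3·-89 + -4·1 = -271
  a_9 = 3·-271 + -4·-89 = -457
  a_10 = 3·-457 + -4·-271 = -287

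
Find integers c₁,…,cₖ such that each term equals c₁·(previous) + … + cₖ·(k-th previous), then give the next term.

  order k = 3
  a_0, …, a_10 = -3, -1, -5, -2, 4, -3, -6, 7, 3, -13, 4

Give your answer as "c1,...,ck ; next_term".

0,-1,1 ; 16

  a_3 = 0·-5 + -1·-1 + 1·-3 = -2
  a_4 = 0·-2 + -1·-5 + 1·-1 = 4
  a_5 = 0·4 + -1·-2 + 1·-5 = -3
  a_6 = 0·-3 + -1·4 + 1·-2 = -6
  a_7 = 0·-6 + -1·-3 + 1·4 = 7
  a_8 = 0·7 + -1·-6 + 1·-3 = 3
  a_9 = 0·3 + -1·7 + 1·-6 = -13
  a_10 = 0·-13 + -1·3 + 1·7 = 4
  a_11 = 0·4 + -1·-13 + 1·3 = 16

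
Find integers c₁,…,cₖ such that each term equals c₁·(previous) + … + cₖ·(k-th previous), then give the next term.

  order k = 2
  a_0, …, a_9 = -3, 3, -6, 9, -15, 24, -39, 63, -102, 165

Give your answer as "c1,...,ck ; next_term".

-1,1 ; -267

  a_2 = -1·3 + 1·-3 = -6
  a_3 = -1·-6 + 1·3 = 9
  a_4 = -1·9 + 1·-6 = -15
  a_5 = -1·-15 + 1·9 = 24
  a_6 = -1·24 + 1·-15 = -39
  a_7 = -1·-39 + 1·24 = 63
  a_8 = -1·63 + 1·-39 = -102
  a_9 = -1·-102 + 1·63 = 165
  a_10 = -1·165 + 1·-102 = -267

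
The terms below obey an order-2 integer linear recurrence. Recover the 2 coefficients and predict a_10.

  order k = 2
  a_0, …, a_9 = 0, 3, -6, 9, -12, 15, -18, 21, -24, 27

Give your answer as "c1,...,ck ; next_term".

-2,-1 ; -30

  a_2 = -2·3 + -1·0 = -6
  a_3 = -2·-6 + -1·3 = 9
  a_4 = -2·9 + -1·-6 = -12
  a_5 = -2·-12 + -1·9 = 15
  a_6 = -2·15 + -1·-12 = -18
  a_7 = -2·-18 + -1·15 = 21
  a_8 = -2·21 + -1·-18 = -24
  a_9 = -2·-24 + -1·21 = 27
  a_10 = -2·27 + -1·-24 = -30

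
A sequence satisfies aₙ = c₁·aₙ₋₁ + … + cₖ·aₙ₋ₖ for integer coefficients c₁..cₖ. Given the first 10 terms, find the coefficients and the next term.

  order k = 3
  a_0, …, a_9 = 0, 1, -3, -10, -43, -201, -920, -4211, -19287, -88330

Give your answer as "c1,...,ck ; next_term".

  a_3 = 4·-3 + 2·1 + 3·0 = -10
  a_4 = 4·-10 + 2·-3 + 3·1 = -43
  a_5 = 4·-43 + 2·-10 + 3·-3 = -201
  a_6 = 4·-201 + 2·-43 + 3·-10 = -920
  a_7 = 4·-920 + 2·-201 + 3·-43 = -4211
  a_8 = 4·-4211 + 2·-920 + 3·-201 = -19287
  a_9 = 4·-19287 + 2·-4211 + 3·-920 = -88330
  a_10 = 4·-88330 + 2·-19287 + 3·-4211 = -404527

4,2,3 ; -404527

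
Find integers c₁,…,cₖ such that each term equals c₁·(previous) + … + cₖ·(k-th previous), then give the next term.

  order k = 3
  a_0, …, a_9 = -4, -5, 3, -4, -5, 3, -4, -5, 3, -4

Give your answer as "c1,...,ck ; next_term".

0,0,1 ; -5

  a_3 = 0·3 + 0·-5 + 1·-4 = -4
  a_4 = 0·-4 + 0·3 + 1·-5 = -5
  a_5 = 0·-5 + 0·-4 + 1·3 = 3
  a_6 = 0·3 + 0·-5 + 1·-4 = -4
  a_7 = 0·-4 + 0·3 + 1·-5 = -5
  a_8 = 0·-5 + 0·-4 + 1·3 = 3
  a_9 = 0·3 + 0·-5 + 1·-4 = -4
  a_10 = 0·-4 + 0·3 + 1·-5 = -5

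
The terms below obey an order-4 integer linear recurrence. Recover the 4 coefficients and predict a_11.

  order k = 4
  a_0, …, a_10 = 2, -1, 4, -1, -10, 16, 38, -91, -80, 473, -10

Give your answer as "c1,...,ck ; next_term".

0,-3,4,3 ; -2012

  a_4 = 0·-1 + -3·4 + 4·-1 + 3·2 = -10
  a_5 = 0·-10 + -3·-1 + 4·4 + 3·-1 = 16
  a_6 = 0·16 + -3·-10 + 4·-1 + 3·4 = 38
  a_7 = 0·38 + -3·16 + 4·-10 + 3·-1 = -91
  a_8 = 0·-91 + -3·38 + 4·16 + 3·-10 = -80
  a_9 = 0·-80 + -3·-91 + 4·38 + 3·16 = 473
  a_10 = 0·473 + -3·-80 + 4·-91 + 3·38 = -10
  a_11 = 0·-10 + -3·473 + 4·-80 + 3·-91 = -2012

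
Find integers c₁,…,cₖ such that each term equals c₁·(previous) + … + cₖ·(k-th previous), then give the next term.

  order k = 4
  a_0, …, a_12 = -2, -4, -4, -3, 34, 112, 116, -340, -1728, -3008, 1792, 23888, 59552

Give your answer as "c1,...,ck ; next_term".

2,-4,-4,-4 ; 28416

  a_4 = 2·-3 + -4·-4 + -4·-4 + -4·-2 = 34
  a_5 = 2·34 + -4·-3 + -4·-4 + -4·-4 = 112
  a_6 = 2·112 + -4·34 + -4·-3 + -4·-4 = 116
  a_7 = 2·116 + -4·112 + -4·34 + -4·-3 = -340
  a_8 = 2·-340 + -4·116 + -4·112 + -4·34 = -1728
  a_9 = 2·-1728 + -4·-340 + -4·116 + -4·112 = -3008
  a_10 = 2·-3008 + -4·-1728 + -4·-340 + -4·116 = 1792
  a_11 = 2·1792 + -4·-3008 + -4·-1728 + -4·-340 = 23888
  a_12 = 2·23888 + -4·1792 + -4·-3008 + -4·-1728 = 59552
  a_13 = 2·59552 + -4·23888 + -4·1792 + -4·-3008 = 28416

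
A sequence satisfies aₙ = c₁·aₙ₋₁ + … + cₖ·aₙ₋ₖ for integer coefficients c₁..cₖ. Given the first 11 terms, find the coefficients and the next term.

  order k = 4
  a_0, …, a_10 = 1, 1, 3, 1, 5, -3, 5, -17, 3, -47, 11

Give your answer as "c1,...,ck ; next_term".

  a_4 = 0·1 + 3·3 + -1·1 + -3·1 = 5
  a_5 = 0·5 + 3·1 + -1·3 + -3·1 = -3
  a_6 = 0·-3 + 3·5 + -1·1 + -3·3 = 5
  a_7 = 0·5 + 3·-3 + -1·5 + -3·1 = -17
  a_8 = 0·-17 + 3·5 + -1·-3 + -3·5 = 3
  a_9 = 0·3 + 3·-17 + -1·5 + -3·-3 = -47
  a_10 = 0·-47 + 3·3 + -1·-17 + -3·5 = 11
  a_11 = 0·11 + 3·-47 + -1·3 + -3·-17 = -93

0,3,-1,-3 ; -93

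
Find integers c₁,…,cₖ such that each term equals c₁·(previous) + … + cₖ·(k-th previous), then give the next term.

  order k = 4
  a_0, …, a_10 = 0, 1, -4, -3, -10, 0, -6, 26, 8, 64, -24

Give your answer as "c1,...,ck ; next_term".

  a_4 = 0·-3 + 2·-4 + -2·1 + -2·0 = -10
  a_5 = 0·-10 + 2·-3 + -2·-4 + -2·1 = 0
  a_6 = 0·0 + 2·-10 + -2·-3 + -2·-4 = -6
  a_7 = 0·-6 + 2·0 + -2·-10 + -2·-3 = 26
  a_8 = 0·26 + 2·-6 + -2·0 + -2·-10 = 8
  a_9 = 0·8 + 2·26 + -2·-6 + -2·0 = 64
  a_10 = 0·64 + 2·8 + -2·26 + -2·-6 = -24
  a_11 = 0·-24 + 2·64 + -2·8 + -2·26 = 60

0,2,-2,-2 ; 60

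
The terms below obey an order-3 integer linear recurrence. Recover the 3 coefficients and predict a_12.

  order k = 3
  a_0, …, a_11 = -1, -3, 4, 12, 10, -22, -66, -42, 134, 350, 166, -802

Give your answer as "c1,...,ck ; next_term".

1,-2,-2 ; -1834

  a_3 = 1·4 + -2·-3 + -2·-1 = 12
  a_4 = 1·12 + -2·4 + -2·-3 = 10
  a_5 = 1·10 + -2·12 + -2·4 = -22
  a_6 = 1·-22 + -2·10 + -2·12 = -66
  a_7 = 1·-66 + -2·-22 + -2·10 = -42
  a_8 = 1·-42 + -2·-66 + -2·-22 = 134
  a_9 = 1·134 + -2·-42 + -2·-66 = 350
  a_10 = 1·350 + -2·134 + -2·-42 = 166
  a_11 = 1·166 + -2·350 + -2·134 = -802
  a_12 = 1·-802 + -2·166 + -2·350 = -1834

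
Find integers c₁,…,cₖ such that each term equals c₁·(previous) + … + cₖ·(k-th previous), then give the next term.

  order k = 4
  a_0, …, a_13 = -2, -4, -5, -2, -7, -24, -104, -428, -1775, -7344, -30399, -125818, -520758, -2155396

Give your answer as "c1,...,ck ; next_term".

4,1,-2,1 ; -8921105

  a_4 = 4·-2 + 1·-5 + -2·-4 + 1·-2 = -7
  a_5 = 4·-7 + 1·-2 + -2·-5 + 1·-4 = -24
  a_6 = 4·-24 + 1·-7 + -2·-2 + 1·-5 = -104
  a_7 = 4·-104 + 1·-24 + -2·-7 + 1·-2 = -428
  a_8 = 4·-428 + 1·-104 + -2·-24 + 1·-7 = -1775
  a_9 = 4·-1775 + 1·-428 + -2·-104 + 1·-24 = -7344
  a_10 = 4·-7344 + 1·-1775 + -2·-428 + 1·-104 = -30399
  a_11 = 4·-30399 + 1·-7344 + -2·-1775 + 1·-428 = -125818
  a_12 = 4·-125818 + 1·-30399 + -2·-7344 + 1·-1775 = -520758
  a_13 = 4·-520758 + 1·-125818 + -2·-30399 + 1·-7344 = -2155396
  a_14 = 4·-2155396 + 1·-520758 + -2·-125818 + 1·-30399 = -8921105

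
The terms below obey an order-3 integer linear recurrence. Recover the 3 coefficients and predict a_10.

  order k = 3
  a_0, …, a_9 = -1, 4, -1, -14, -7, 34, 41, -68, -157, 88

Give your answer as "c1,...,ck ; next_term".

1,-3,1 ; 491

  a_3 = 1·-1 + -3·4 + 1·-1 = -14
  a_4 = 1·-14 + -3·-1 + 1·4 = -7
  a_5 = 1·-7 + -3·-14 + 1·-1 = 34
  a_6 = 1·34 + -3·-7 + 1·-14 = 41
  a_7 = 1·41 + -3·34 + 1·-7 = -68
  a_8 = 1·-68 + -3·41 + 1·34 = -157
  a_9 = 1·-157 + -3·-68 + 1·41 = 88
  a_10 = 1·88 + -3·-157 + 1·-68 = 491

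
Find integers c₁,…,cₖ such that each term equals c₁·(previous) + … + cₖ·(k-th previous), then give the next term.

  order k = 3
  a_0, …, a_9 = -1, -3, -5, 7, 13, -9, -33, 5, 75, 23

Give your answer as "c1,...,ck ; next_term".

  a_3 = 0·-5 + -2·-3 + -1·-1 = 7
  a_4 = 0·7 + -2·-5 + -1·-3 = 13
  a_5 = 0·13 + -2·7 + -1·-5 = -9
  a_6 = 0·-9 + -2·13 + -1·7 = -33
  a_7 = 0·-33 + -2·-9 + -1·13 = 5
  a_8 = 0·5 + -2·-33 + -1·-9 = 75
  a_9 = 0·75 + -2·5 + -1·-33 = 23
  a_10 = 0·23 + -2·75 + -1·5 = -155

0,-2,-1 ; -155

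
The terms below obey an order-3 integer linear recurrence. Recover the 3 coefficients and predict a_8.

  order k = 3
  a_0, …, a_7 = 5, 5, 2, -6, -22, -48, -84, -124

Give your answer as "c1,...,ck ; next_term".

2,0,-2 ; -152

  a_3 = 2·2 + 0·5 + -2·5 = -6
  a_4 = 2·-6 + 0·2 + -2·5 = -22
  a_5 = 2·-22 + 0·-6 + -2·2 = -48
  a_6 = 2·-48 + 0·-22 + -2·-6 = -84
  a_7 = 2·-84 + 0·-48 + -2·-22 = -124
  a_8 = 2·-124 + 0·-84 + -2·-48 = -152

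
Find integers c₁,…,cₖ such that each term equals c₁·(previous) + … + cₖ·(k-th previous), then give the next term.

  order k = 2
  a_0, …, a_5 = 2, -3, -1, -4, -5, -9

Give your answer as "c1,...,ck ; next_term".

  a_2 = 1·-3 + 1·2 = -1
  a_3 = 1·-1 + 1·-3 = -4
  a_4 = 1·-4 + 1·-1 = -5
  a_5 = 1·-5 + 1·-4 = -9
  a_6 = 1·-9 + 1·-5 = -14

1,1 ; -14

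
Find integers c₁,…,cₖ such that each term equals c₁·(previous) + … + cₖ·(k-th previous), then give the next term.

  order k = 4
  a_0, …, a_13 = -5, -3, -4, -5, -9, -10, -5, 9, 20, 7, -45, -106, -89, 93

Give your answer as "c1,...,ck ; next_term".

  a_4 = 2·-5 + -2·-4 + -1·-3 + 2·-5 = -9
  a_5 = 2·-9 + -2·-5 + -1·-4 + 2·-3 = -10
  a_6 = 2·-10 + -2·-9 + -1·-5 + 2·-4 = -5
  a_7 = 2·-5 + -2·-10 + -1·-9 + 2·-5 = 9
  a_8 = 2·9 + -2·-5 + -1·-10 + 2·-9 = 20
  a_9 = 2·20 + -2·9 + -1·-5 + 2·-10 = 7
  a_10 = 2·7 + -2·20 + -1·9 + 2·-5 = -45
  a_11 = 2·-45 + -2·7 + -1·20 + 2·9 = -106
  a_12 = 2·-106 + -2·-45 + -1·7 + 2·20 = -89
  a_13 = 2·-89 + -2·-106 + -1·-45 + 2·7 = 93
  a_14 = 2·93 + -2·-89 + -1·-106 + 2·-45 = 380

2,-2,-1,2 ; 380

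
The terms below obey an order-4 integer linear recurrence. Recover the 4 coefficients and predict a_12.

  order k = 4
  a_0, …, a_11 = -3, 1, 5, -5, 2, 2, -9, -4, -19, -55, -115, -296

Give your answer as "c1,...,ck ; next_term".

  a_4 = 2·-5 + 1·5 + 1·1 + -2·-3 = 2
  a_5 = 2·2 + 1·-5 + 1·5 + -2·1 = 2
  a_6 = 2·2 + 1·2 + 1·-5 + -2·5 = -9
  a_7 = 2·-9 + 1·2 + 1·2 + -2·-5 = -4
  a_8 = 2·-4 + 1·-9 + 1·2 + -2·2 = -19
  a_9 = 2·-19 + 1·-4 + 1·-9 + -2·2 = -55
  a_10 = 2·-55 + 1·-19 + 1·-4 + -2·-9 = -115
  a_11 = 2·-115 + 1·-55 + 1·-19 + -2·-4 = -296
  a_12 = 2·-296 + 1·-115 + 1·-55 + -2·-19 = -724

2,1,1,-2 ; -724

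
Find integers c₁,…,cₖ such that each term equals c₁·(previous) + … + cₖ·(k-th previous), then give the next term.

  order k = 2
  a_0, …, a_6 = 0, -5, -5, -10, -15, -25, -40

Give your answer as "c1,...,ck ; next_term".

  a_2 = 1·-5 + 1·0 = -5
  a_3 = 1·-5 + 1·-5 = -10
  a_4 = 1·-10 + 1·-5 = -15
  a_5 = 1·-15 + 1·-10 = -25
  a_6 = 1·-25 + 1·-15 = -40
  a_7 = 1·-40 + 1·-25 = -65

1,1 ; -65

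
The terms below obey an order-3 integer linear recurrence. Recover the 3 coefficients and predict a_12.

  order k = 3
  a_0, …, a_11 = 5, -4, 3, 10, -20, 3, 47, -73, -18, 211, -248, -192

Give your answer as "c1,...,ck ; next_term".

  a_3 = -1·3 + -2·-4 + 1·5 = 10
  a_4 = -1·10 + -2·3 + 1·-4 = -20
  a_5 = -1·-20 + -2·10 + 1·3 = 3
  a_6 = -1·3 + -2·-20 + 1·10 = 47
  a_7 = -1·47 + -2·3 + 1·-20 = -73
  a_8 = -1·-73 + -2·47 + 1·3 = -18
  a_9 = -1·-18 + -2·-73 + 1·47 = 211
  a_10 = -1·211 + -2·-18 + 1·-73 = -248
  a_11 = -1·-248 + -2·211 + 1·-18 = -192
  a_12 = -1·-192 + -2·-248 + 1·211 = 899

-1,-2,1 ; 899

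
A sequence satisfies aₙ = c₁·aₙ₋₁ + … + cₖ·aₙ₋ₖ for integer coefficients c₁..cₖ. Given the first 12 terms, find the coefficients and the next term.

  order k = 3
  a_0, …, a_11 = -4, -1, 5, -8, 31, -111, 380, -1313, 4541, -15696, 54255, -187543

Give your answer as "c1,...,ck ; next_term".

  a_3 = -3·5 + 1·-1 + -2·-4 = -8
  a_4 = -3·-8 + 1·5 + -2·-1 = 31
  a_5 = -3·31 + 1·-8 + -2·5 = -111
  a_6 = -3·-111 + 1·31 + -2·-8 = 380
  a_7 = -3·380 + 1·-111 + -2·31 = -1313
  a_8 = -3·-1313 + 1·380 + -2·-111 = 4541
  a_9 = -3·4541 + 1·-1313 + -2·380 = -15696
  a_10 = -3·-15696 + 1·4541 + -2·-1313 = 54255
  a_11 = -3·54255 + 1·-15696 + -2·4541 = -187543
  a_12 = -3·-187543 + 1·54255 + -2·-15696 = 648276

-3,1,-2 ; 648276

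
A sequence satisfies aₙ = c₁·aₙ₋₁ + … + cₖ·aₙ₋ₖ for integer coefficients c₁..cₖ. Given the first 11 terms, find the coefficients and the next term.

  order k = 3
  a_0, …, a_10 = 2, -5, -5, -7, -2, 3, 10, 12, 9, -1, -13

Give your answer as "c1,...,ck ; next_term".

1,0,-1 ; -22

  a_3 = 1·-5 + 0·-5 + -1·2 = -7
  a_4 = 1·-7 + 0·-5 + -1·-5 = -2
  a_5 = 1·-2 + 0·-7 + -1·-5 = 3
  a_6 = 1·3 + 0·-2 + -1·-7 = 10
  a_7 = 1·10 + 0·3 + -1·-2 = 12
  a_8 = 1·12 + 0·10 + -1·3 = 9
  a_9 = 1·9 + 0·12 + -1·10 = -1
  a_10 = 1·-1 + 0·9 + -1·12 = -13
  a_11 = 1·-13 + 0·-1 + -1·9 = -22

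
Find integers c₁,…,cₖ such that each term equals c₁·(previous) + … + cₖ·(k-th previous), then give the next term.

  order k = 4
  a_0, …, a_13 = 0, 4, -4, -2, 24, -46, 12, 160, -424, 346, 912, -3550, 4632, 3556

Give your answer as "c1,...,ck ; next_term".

-2,-3,2,1 ; -27196

  a_4 = -2·-2 + -3·-4 + 2·4 + 1·0 = 24
  a_5 = -2·24 + -3·-2 + 2·-4 + 1·4 = -46
  a_6 = -2·-46 + -3·24 + 2·-2 + 1·-4 = 12
  a_7 = -2·12 + -3·-46 + 2·24 + 1·-2 = 160
  a_8 = -2·160 + -3·12 + 2·-46 + 1·24 = -424
  a_9 = -2·-424 + -3·160 + 2·12 + 1·-46 = 346
  a_10 = -2·346 + -3·-424 + 2·160 + 1·12 = 912
  a_11 = -2·912 + -3·346 + 2·-424 + 1·160 = -3550
  a_12 = -2·-3550 + -3·912 + 2·346 + 1·-424 = 4632
  a_13 = -2·4632 + -3·-3550 + 2·912 + 1·346 = 3556
  a_14 = -2·3556 + -3·4632 + 2·-3550 + 1·912 = -27196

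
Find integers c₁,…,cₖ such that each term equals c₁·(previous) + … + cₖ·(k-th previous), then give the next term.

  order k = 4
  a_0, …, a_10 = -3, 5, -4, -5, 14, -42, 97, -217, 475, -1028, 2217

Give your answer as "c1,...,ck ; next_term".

-2,1,1,-1 ; -4770

  a_4 = -2·-5 + 1·-4 + 1·5 + -1·-3 = 14
  a_5 = -2·14 + 1·-5 + 1·-4 + -1·5 = -42
  a_6 = -2·-42 + 1·14 + 1·-5 + -1·-4 = 97
  a_7 = -2·97 + 1·-42 + 1·14 + -1·-5 = -217
  a_8 = -2·-217 + 1·97 + 1·-42 + -1·14 = 475
  a_9 = -2·475 + 1·-217 + 1·97 + -1·-42 = -1028
  a_10 = -2·-1028 + 1·475 + 1·-217 + -1·97 = 2217
  a_11 = -2·2217 + 1·-1028 + 1·475 + -1·-217 = -4770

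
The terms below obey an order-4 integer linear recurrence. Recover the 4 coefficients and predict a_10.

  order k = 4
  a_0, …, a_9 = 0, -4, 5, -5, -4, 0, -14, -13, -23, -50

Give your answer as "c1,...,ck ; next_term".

  a_4 = 1·-5 + 1·5 + 1·-4 + -1·0 = -4
  a_5 = 1·-4 + 1·-5 + 1·5 + -1·-4 = 0
  a_6 = 1·0 + 1·-4 + 1·-5 + -1·5 = -14
  a_7 = 1·-14 + 1·0 + 1·-4 + -1·-5 = -13
  a_8 = 1·-13 + 1·-14 + 1·0 + -1·-4 = -23
  a_9 = 1·-23 + 1·-13 + 1·-14 + -1·0 = -50
  a_10 = 1·-50 + 1·-23 + 1·-13 + -1·-14 = -72

1,1,1,-1 ; -72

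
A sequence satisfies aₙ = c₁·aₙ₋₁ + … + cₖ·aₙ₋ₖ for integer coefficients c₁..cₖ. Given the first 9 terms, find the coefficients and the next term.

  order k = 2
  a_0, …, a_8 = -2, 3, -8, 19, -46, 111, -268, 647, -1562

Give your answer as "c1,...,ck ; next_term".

  a_2 = -2·3 + 1·-2 = -8
  a_3 = -2·-8 + 1·3 = 19
  a_4 = -2·19 + 1·-8 = -46
  a_5 = -2·-46 + 1·19 = 111
  a_6 = -2·111 + 1·-46 = -268
  a_7 = -2·-268 + 1·111 = 647
  a_8 = -2·647 + 1·-268 = -1562
  a_9 = -2·-1562 + 1·647 = 3771

-2,1 ; 3771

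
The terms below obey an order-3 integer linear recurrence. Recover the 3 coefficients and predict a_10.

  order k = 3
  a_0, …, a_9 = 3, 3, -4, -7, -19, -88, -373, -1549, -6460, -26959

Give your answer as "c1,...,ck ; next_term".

4,0,3 ; -112483

  a_3 = 4·-4 + 0·3 + 3·3 = -7
  a_4 = 4·-7 + 0·-4 + 3·3 = -19
  a_5 = 4·-19 + 0·-7 + 3·-4 = -88
  a_6 = 4·-88 + 0·-19 + 3·-7 = -373
  a_7 = 4·-373 + 0·-88 + 3·-19 = -1549
  a_8 = 4·-1549 + 0·-373 + 3·-88 = -6460
  a_9 = 4·-6460 + 0·-1549 + 3·-373 = -26959
  a_10 = 4·-26959 + 0·-6460 + 3·-1549 = -112483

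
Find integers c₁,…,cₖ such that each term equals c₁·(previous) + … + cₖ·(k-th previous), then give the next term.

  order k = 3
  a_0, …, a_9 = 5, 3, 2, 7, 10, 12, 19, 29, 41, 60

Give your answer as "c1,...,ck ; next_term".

1,0,1 ; 89

  a_3 = 1·2 + 0·3 + 1·5 = 7
  a_4 = 1·7 + 0·2 + 1·3 = 10
  a_5 = 1·10 + 0·7 + 1·2 = 12
  a_6 = 1·12 + 0·10 + 1·7 = 19
  a_7 = 1·19 + 0·12 + 1·10 = 29
  a_8 = 1·29 + 0·19 + 1·12 = 41
  a_9 = 1·41 + 0·29 + 1·19 = 60
  a_10 = 1·60 + 0·41 + 1·29 = 89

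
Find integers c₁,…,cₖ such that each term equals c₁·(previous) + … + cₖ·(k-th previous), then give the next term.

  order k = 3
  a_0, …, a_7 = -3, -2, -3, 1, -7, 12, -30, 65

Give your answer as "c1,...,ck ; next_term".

  a_3 = -2·-3 + 1·-2 + 1·-3 = 1
  a_4 = -2·1 + 1·-3 + 1·-2 = -7
  a_5 = -2·-7 + 1·1 + 1·-3 = 12
  a_6 = -2·12 + 1·-7 + 1·1 = -30
  a_7 = -2·-30 + 1·12 + 1·-7 = 65
  a_8 = -2·65 + 1·-30 + 1·12 = -148

-2,1,1 ; -148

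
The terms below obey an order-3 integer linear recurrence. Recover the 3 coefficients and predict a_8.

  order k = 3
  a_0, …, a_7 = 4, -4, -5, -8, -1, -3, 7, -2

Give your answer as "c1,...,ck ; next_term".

0,1,-1 ; 10

  a_3 = 0·-5 + 1·-4 + -1·4 = -8
  a_4 = 0·-8 + 1·-5 + -1·-4 = -1
  a_5 = 0·-1 + 1·-8 + -1·-5 = -3
  a_6 = 0·-3 + 1·-1 + -1·-8 = 7
  a_7 = 0·7 + 1·-3 + -1·-1 = -2
  a_8 = 0·-2 + 1·7 + -1·-3 = 10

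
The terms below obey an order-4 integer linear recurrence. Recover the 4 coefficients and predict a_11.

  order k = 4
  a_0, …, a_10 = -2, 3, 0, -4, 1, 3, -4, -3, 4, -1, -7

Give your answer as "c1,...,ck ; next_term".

0,0,1,1 ; 1

  a_4 = 0·-4 + 0·0 + 1·3 + 1·-2 = 1
  a_5 = 0·1 + 0·-4 + 1·0 + 1·3 = 3
  a_6 = 0·3 + 0·1 + 1·-4 + 1·0 = -4
  a_7 = 0·-4 + 0·3 + 1·1 + 1·-4 = -3
  a_8 = 0·-3 + 0·-4 + 1·3 + 1·1 = 4
  a_9 = 0·4 + 0·-3 + 1·-4 + 1·3 = -1
  a_10 = 0·-1 + 0·4 + 1·-3 + 1·-4 = -7
  a_11 = 0·-7 + 0·-1 + 1·4 + 1·-3 = 1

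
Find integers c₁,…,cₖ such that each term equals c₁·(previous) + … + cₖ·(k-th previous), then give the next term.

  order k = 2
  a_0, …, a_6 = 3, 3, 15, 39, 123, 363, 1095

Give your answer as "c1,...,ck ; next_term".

  a_2 = 2·3 + 3·3 = 15
  a_3 = 2·15 + 3·3 = 39
  a_4 = 2·39 + 3·15 = 123
  a_5 = 2·123 + 3·39 = 363
  a_6 = 2·363 + 3·123 = 1095
  a_7 = 2·1095 + 3·363 = 3279

2,3 ; 3279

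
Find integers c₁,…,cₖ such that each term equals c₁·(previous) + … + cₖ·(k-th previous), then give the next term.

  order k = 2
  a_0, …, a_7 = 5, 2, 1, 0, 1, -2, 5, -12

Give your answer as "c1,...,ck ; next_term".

-2,1 ; 29

  a_2 = -2·2 + 1·5 = 1
  a_3 = -2·1 + 1·2 = 0
  a_4 = -2·0 + 1·1 = 1
  a_5 = -2·1 + 1·0 = -2
  a_6 = -2·-2 + 1·1 = 5
  a_7 = -2·5 + 1·-2 = -12
  a_8 = -2·-12 + 1·5 = 29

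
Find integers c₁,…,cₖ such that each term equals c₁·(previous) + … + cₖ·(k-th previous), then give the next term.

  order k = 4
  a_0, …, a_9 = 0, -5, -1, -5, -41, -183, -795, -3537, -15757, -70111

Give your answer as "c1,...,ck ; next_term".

  a_4 = 4·-5 + 1·-1 + 4·-5 + 2·0 = -41
  a_5 = 4·-41 + 1·-5 + 4·-1 + 2·-5 = -183
  a_6 = 4·-183 + 1·-41 + 4·-5 + 2·-1 = -795
  a_7 = 4·-795 + 1·-183 + 4·-41 + 2·-5 = -3537
  a_8 = 4·-3537 + 1·-795 + 4·-183 + 2·-41 = -15757
  a_9 = 4·-15757 + 1·-3537 + 4·-795 + 2·-183 = -70111
  a_10 = 4·-70111 + 1·-15757 + 4·-3537 + 2·-795 = -311939

4,1,4,2 ; -311939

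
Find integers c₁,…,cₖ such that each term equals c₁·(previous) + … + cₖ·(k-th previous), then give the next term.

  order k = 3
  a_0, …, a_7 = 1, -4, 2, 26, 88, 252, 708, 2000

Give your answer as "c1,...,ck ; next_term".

  a_3 = 4·2 + -4·-4 + 2·1 = 26
  a_4 = 4·26 + -4·2 + 2·-4 = 88
  a_5 = 4·88 + -4·26 + 2·2 = 252
  a_6 = 4·252 + -4·88 + 2·26 = 708
  a_7 = 4·708 + -4·252 + 2·88 = 2000
  a_8 = 4·2000 + -4·708 + 2·252 = 5672

4,-4,2 ; 5672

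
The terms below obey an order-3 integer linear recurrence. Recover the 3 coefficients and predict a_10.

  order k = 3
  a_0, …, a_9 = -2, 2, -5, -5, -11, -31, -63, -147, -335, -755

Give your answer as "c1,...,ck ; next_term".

  a_3 = 1·-5 + 2·2 + 2·-2 = -5
  a_4 = 1·-5 + 2·-5 + 2·2 = -11
  a_5 = 1·-11 + 2·-5 + 2·-5 = -31
  a_6 = 1·-31 + 2·-11 + 2·-5 = -63
  a_7 = 1·-63 + 2·-31 + 2·-11 = -147
  a_8 = 1·-147 + 2·-63 + 2·-31 = -335
  a_9 = 1·-335 + 2·-147 + 2·-63 = -755
  a_10 = 1·-755 + 2·-335 + 2·-147 = -1719

1,2,2 ; -1719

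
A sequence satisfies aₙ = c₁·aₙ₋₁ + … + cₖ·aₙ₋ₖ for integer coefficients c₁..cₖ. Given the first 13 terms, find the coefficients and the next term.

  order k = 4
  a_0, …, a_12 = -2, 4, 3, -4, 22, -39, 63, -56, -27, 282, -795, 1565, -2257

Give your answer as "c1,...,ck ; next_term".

-2,0,3,-1 ; 1847

  a_4 = -2·-4 + 0·3 + 3·4 + -1·-2 = 22
  a_5 = -2·22 + 0·-4 + 3·3 + -1·4 = -39
  a_6 = -2·-39 + 0·22 + 3·-4 + -1·3 = 63
  a_7 = -2·63 + 0·-39 + 3·22 + -1·-4 = -56
  a_8 = -2·-56 + 0·63 + 3·-39 + -1·22 = -27
  a_9 = -2·-27 + 0·-56 + 3·63 + -1·-39 = 282
  a_10 = -2·282 + 0·-27 + 3·-56 + -1·63 = -795
  a_11 = -2·-795 + 0·282 + 3·-27 + -1·-56 = 1565
  a_12 = -2·1565 + 0·-795 + 3·282 + -1·-27 = -2257
  a_13 = -2·-2257 + 0·1565 + 3·-795 + -1·282 = 1847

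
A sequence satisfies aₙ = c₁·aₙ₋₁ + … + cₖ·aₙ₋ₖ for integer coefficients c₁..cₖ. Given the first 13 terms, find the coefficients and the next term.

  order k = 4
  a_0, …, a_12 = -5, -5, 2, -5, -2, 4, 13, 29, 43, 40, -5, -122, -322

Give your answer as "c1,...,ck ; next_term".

2,-1,-1,-1 ; -557

  a_4 = 2·-5 + -1·2 + -1·-5 + -1·-5 = -2
  a_5 = 2·-2 + -1·-5 + -1·2 + -1·-5 = 4
  a_6 = 2·4 + -1·-2 + -1·-5 + -1·2 = 13
  a_7 = 2·13 + -1·4 + -1·-2 + -1·-5 = 29
  a_8 = 2·29 + -1·13 + -1·4 + -1·-2 = 43
  a_9 = 2·43 + -1·29 + -1·13 + -1·4 = 40
  a_10 = 2·40 + -1·43 + -1·29 + -1·13 = -5
  a_11 = 2·-5 + -1·40 + -1·43 + -1·29 = -122
  a_12 = 2·-122 + -1·-5 + -1·40 + -1·43 = -322
  a_13 = 2·-322 + -1·-122 + -1·-5 + -1·40 = -557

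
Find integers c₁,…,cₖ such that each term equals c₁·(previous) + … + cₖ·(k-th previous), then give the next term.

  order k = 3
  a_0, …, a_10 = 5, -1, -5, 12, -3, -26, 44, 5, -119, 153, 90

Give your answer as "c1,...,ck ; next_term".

-1,-2,1 ; -515

  a_3 = -1·-5 + -2·-1 + 1·5 = 12
  a_4 = -1·12 + -2·-5 + 1·-1 = -3
  a_5 = -1·-3 + -2·12 + 1·-5 = -26
  a_6 = -1·-26 + -2·-3 + 1·12 = 44
  a_7 = -1·44 + -2·-26 + 1·-3 = 5
  a_8 = -1·5 + -2·44 + 1·-26 = -119
  a_9 = -1·-119 + -2·5 + 1·44 = 153
  a_10 = -1·153 + -2·-119 + 1·5 = 90
  a_11 = -1·90 + -2·153 + 1·-119 = -515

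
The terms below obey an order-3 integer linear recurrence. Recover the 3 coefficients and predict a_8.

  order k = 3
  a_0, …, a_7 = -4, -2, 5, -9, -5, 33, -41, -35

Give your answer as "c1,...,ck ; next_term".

-1,-2,2 ; 183

  a_3 = -1·5 + -2·-2 + 2·-4 = -9
  a_4 = -1·-9 + -2·5 + 2·-2 = -5
  a_5 = -1·-5 + -2·-9 + 2·5 = 33
  a_6 = -1·33 + -2·-5 + 2·-9 = -41
  a_7 = -1·-41 + -2·33 + 2·-5 = -35
  a_8 = -1·-35 + -2·-41 + 2·33 = 183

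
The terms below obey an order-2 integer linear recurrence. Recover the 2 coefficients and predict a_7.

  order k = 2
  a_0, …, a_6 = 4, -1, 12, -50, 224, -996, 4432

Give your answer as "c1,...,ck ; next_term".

  a_2 = -4·-1 + 2·4 = 12
  a_3 = -4·12 + 2·-1 = -50
  a_4 = -4·-50 + 2·12 = 224
  a_5 = -4·224 + 2·-50 = -996
  a_6 = -4·-996 + 2·224 = 4432
  a_7 = -4·4432 + 2·-996 = -19720

-4,2 ; -19720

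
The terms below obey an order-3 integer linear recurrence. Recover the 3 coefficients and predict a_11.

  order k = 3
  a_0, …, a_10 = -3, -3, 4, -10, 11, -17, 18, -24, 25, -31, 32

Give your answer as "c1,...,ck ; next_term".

-1,1,1 ; -38

  a_3 = -1·4 + 1·-3 + 1·-3 = -10
  a_4 = -1·-10 + 1·4 + 1·-3 = 11
  a_5 = -1·11 + 1·-10 + 1·4 = -17
  a_6 = -1·-17 + 1·11 + 1·-10 = 18
  a_7 = -1·18 + 1·-17 + 1·11 = -24
  a_8 = -1·-24 + 1·18 + 1·-17 = 25
  a_9 = -1·25 + 1·-24 + 1·18 = -31
  a_10 = -1·-31 + 1·25 + 1·-24 = 32
  a_11 = -1·32 + 1·-31 + 1·25 = -38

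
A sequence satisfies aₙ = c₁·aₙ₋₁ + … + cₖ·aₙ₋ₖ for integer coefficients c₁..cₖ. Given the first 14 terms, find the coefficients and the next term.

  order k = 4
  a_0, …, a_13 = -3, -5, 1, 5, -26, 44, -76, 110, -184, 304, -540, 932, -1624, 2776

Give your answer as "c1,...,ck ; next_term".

-2,0,2,2 ; -4768

  a_4 = -2·5 + 0·1 + 2·-5 + 2·-3 = -26
  a_5 = -2·-26 + 0·5 + 2·1 + 2·-5 = 44
  a_6 = -2·44 + 0·-26 + 2·5 + 2·1 = -76
  a_7 = -2·-76 + 0·44 + 2·-26 + 2·5 = 110
  a_8 = -2·110 + 0·-76 + 2·44 + 2·-26 = -184
  a_9 = -2·-184 + 0·110 + 2·-76 + 2·44 = 304
  a_10 = -2·304 + 0·-184 + 2·110 + 2·-76 = -540
  a_11 = -2·-540 + 0·304 + 2·-184 + 2·110 = 932
  a_12 = -2·932 + 0·-540 + 2·304 + 2·-184 = -1624
  a_13 = -2·-1624 + 0·932 + 2·-540 + 2·304 = 2776
  a_14 = -2·2776 + 0·-1624 + 2·932 + 2·-540 = -4768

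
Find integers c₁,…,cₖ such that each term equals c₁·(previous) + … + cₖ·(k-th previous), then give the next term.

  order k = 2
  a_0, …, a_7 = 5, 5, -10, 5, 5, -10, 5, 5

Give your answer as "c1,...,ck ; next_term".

  a_2 = -1·5 + -1·5 = -10
  a_3 = -1·-10 + -1·5 = 5
  a_4 = -1·5 + -1·-10 = 5
  a_5 = -1·5 + -1·5 = -10
  a_6 = -1·-10 + -1·5 = 5
  a_7 = -1·5 + -1·-10 = 5
  a_8 = -1·5 + -1·5 = -10

-1,-1 ; -10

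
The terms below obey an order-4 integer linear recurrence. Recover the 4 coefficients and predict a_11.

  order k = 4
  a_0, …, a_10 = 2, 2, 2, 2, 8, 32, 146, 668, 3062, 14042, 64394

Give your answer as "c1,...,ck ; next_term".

4,3,-1,-2 ; 295304

  a_4 = 4·2 + 3·2 + -1·2 + -2·2 = 8
  a_5 = 4·8 + 3·2 + -1·2 + -2·2 = 32
  a_6 = 4·32 + 3·8 + -1·2 + -2·2 = 146
  a_7 = 4·146 + 3·32 + -1·8 + -2·2 = 668
  a_8 = 4·668 + 3·146 + -1·32 + -2·8 = 3062
  a_9 = 4·3062 + 3·668 + -1·146 + -2·32 = 14042
  a_10 = 4·14042 + 3·3062 + -1·668 + -2·146 = 64394
  a_11 = 4·64394 + 3·14042 + -1·3062 + -2·668 = 295304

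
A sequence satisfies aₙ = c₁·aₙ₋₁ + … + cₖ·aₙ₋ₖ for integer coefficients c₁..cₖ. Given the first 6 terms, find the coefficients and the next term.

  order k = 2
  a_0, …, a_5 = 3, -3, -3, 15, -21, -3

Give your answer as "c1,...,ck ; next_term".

  a_2 = -2·-3 + -3·3 = -3
  a_3 = -2·-3 + -3·-3 = 15
  a_4 = -2·15 + -3·-3 = -21
  a_5 = -2·-21 + -3·15 = -3
  a_6 = -2·-3 + -3·-21 = 69

-2,-3 ; 69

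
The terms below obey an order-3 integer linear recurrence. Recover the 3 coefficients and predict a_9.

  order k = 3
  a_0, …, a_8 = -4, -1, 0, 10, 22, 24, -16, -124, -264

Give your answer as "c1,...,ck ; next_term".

  a_3 = 2·0 + -2·-1 + -2·-4 = 10
  a_4 = 2·10 + -2·0 + -2·-1 = 22
  a_5 = 2·22 + -2·10 + -2·0 = 24
  a_6 = 2·24 + -2·22 + -2·10 = -16
  a_7 = 2·-16 + -2·24 + -2·22 = -124
  a_8 = 2·-124 + -2·-16 + -2·24 = -264
  a_9 = 2·-264 + -2·-124 + -2·-16 = -248

2,-2,-2 ; -248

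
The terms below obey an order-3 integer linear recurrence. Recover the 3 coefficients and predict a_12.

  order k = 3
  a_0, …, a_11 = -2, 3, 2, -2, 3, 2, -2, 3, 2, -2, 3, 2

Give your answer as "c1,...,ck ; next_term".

  a_3 = 0·2 + 0·3 + 1·-2 = -2
  a_4 = 0·-2 + 0·2 + 1·3 = 3
  a_5 = 0·3 + 0·-2 + 1·2 = 2
  a_6 = 0·2 + 0·3 + 1·-2 = -2
  a_7 = 0·-2 + 0·2 + 1·3 = 3
  a_8 = 0·3 + 0·-2 + 1·2 = 2
  a_9 = 0·2 + 0·3 + 1·-2 = -2
  a_10 = 0·-2 + 0·2 + 1·3 = 3
  a_11 = 0·3 + 0·-2 + 1·2 = 2
  a_12 = 0·2 + 0·3 + 1·-2 = -2

0,0,1 ; -2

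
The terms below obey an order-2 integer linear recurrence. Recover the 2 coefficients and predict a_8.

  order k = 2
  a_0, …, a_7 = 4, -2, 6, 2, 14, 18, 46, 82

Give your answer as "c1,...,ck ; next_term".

1,2 ; 174

  a_2 = 1·-2 + 2·4 = 6
  a_3 = 1·6 + 2·-2 = 2
  a_4 = 1·2 + 2·6 = 14
  a_5 = 1·14 + 2·2 = 18
  a_6 = 1·18 + 2·14 = 46
  a_7 = 1·46 + 2·18 = 82
  a_8 = 1·82 + 2·46 = 174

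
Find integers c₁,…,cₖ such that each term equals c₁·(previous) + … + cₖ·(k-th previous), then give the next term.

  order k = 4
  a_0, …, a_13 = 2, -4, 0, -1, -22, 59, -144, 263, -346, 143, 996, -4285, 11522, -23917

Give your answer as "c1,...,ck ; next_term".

-2,1,4,-4 ; 38232

  a_4 = -2·-1 + 1·0 + 4·-4 + -4·2 = -22
  a_5 = -2·-22 + 1·-1 + 4·0 + -4·-4 = 59
  a_6 = -2·59 + 1·-22 + 4·-1 + -4·0 = -144
  a_7 = -2·-144 + 1·59 + 4·-22 + -4·-1 = 263
  a_8 = -2·263 + 1·-144 + 4·59 + -4·-22 = -346
  a_9 = -2·-346 + 1·263 + 4·-144 + -4·59 = 143
  a_10 = -2·143 + 1·-346 + 4·263 + -4·-144 = 996
  a_11 = -2·996 + 1·143 + 4·-346 + -4·263 = -4285
  a_12 = -2·-4285 + 1·996 + 4·143 + -4·-346 = 11522
  a_13 = -2·11522 + 1·-4285 + 4·996 + -4·143 = -23917
  a_14 = -2·-23917 + 1·11522 + 4·-4285 + -4·996 = 38232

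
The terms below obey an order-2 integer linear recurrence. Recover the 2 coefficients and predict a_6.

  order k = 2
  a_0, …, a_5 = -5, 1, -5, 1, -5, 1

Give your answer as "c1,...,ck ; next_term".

0,1 ; -5

  a_2 = 0·1 + 1·-5 = -5
  a_3 = 0·-5 + 1·1 = 1
  a_4 = 0·1 + 1·-5 = -5
  a_5 = 0·-5 + 1·1 = 1
  a_6 = 0·1 + 1·-5 = -5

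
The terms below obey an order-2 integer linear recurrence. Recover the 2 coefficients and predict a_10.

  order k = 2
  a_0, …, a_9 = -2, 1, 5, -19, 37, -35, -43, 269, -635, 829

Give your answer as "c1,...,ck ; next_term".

-3,-4 ; 53

  a_2 = -3·1 + -4·-2 = 5
  a_3 = -3·5 + -4·1 = -19
  a_4 = -3·-19 + -4·5 = 37
  a_5 = -3·37 + -4·-19 = -35
  a_6 = -3·-35 + -4·37 = -43
  a_7 = -3·-43 + -4·-35 = 269
  a_8 = -3·269 + -4·-43 = -635
  a_9 = -3·-635 + -4·269 = 829
  a_10 = -3·829 + -4·-635 = 53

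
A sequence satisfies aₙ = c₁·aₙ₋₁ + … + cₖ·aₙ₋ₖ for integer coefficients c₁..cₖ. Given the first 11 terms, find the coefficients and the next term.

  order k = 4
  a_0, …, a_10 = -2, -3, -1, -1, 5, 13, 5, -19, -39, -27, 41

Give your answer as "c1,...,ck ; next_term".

  a_4 = 1·-1 + -2·-1 + 0·-3 + -2·-2 = 5
  a_5 = 1·5 + -2·-1 + 0·-1 + -2·-3 = 13
  a_6 = 1·13 + -2·5 + 0·-1 + -2·-1 = 5
  a_7 = 1·5 + -2·13 + 0·5 + -2·-1 = -19
  a_8 = 1·-19 + -2·5 + 0·13 + -2·5 = -39
  a_9 = 1·-39 + -2·-19 + 0·5 + -2·13 = -27
  a_10 = 1·-27 + -2·-39 + 0·-19 + -2·5 = 41
  a_11 = 1·41 + -2·-27 + 0·-39 + -2·-19 = 133

1,-2,0,-2 ; 133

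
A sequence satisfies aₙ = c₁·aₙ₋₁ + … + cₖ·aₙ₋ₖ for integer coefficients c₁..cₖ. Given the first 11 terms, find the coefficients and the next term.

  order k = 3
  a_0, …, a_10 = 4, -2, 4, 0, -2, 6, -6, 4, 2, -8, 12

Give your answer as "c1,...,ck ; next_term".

  a_3 = -1·4 + 0·-2 + 1·4 = 0
  a_4 = -1·0 + 0·4 + 1·-2 = -2
  a_5 = -1·-2 + 0·0 + 1·4 = 6
  a_6 = -1·6 + 0·-2 + 1·0 = -6
  a_7 = -1·-6 + 0·6 + 1·-2 = 4
  a_8 = -1·4 + 0·-6 + 1·6 = 2
  a_9 = -1·2 + 0·4 + 1·-6 = -8
  a_10 = -1·-8 + 0·2 + 1·4 = 12
  a_11 = -1·12 + 0·-8 + 1·2 = -10

-1,0,1 ; -10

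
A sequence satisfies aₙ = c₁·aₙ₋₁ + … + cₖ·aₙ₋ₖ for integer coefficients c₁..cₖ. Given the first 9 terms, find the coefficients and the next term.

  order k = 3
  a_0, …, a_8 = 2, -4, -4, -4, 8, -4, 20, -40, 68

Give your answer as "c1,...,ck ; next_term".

  a_3 = -1·-4 + 1·-4 + -2·2 = -4
  a_4 = -1·-4 + 1·-4 + -2·-4 = 8
  a_5 = -1·8 + 1·-4 + -2·-4 = -4
  a_6 = -1·-4 + 1·8 + -2·-4 = 20
  a_7 = -1·20 + 1·-4 + -2·8 = -40
  a_8 = -1·-40 + 1·20 + -2·-4 = 68
  a_9 = -1·68 + 1·-40 + -2·20 = -148

-1,1,-2 ; -148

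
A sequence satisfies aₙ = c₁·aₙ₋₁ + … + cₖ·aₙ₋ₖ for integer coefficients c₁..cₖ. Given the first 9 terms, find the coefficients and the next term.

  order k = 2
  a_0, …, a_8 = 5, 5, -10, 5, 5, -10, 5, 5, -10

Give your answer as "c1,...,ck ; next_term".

-1,-1 ; 5

  a_2 = -1·5 + -1·5 = -10
  a_3 = -1·-10 + -1·5 = 5
  a_4 = -1·5 + -1·-10 = 5
  a_5 = -1·5 + -1·5 = -10
  a_6 = -1·-10 + -1·5 = 5
  a_7 = -1·5 + -1·-10 = 5
  a_8 = -1·5 + -1·5 = -10
  a_9 = -1·-10 + -1·5 = 5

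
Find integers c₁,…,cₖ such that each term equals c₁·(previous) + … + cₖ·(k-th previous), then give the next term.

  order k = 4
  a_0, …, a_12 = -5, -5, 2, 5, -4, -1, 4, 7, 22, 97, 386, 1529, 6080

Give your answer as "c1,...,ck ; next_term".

3,3,3,2 ; 24179

  a_4 = 3·5 + 3·2 + 3·-5 + 2·-5 = -4
  a_5 = 3·-4 + 3·5 + 3·2 + 2·-5 = -1
  a_6 = 3·-1 + 3·-4 + 3·5 + 2·2 = 4
  a_7 = 3·4 + 3·-1 + 3·-4 + 2·5 = 7
  a_8 = 3·7 + 3·4 + 3·-1 + 2·-4 = 22
  a_9 = 3·22 + 3·7 + 3·4 + 2·-1 = 97
  a_10 = 3·97 + 3·22 + 3·7 + 2·4 = 386
  a_11 = 3·386 + 3·97 + 3·22 + 2·7 = 1529
  a_12 = 3·1529 + 3·386 + 3·97 + 2·22 = 6080
  a_13 = 3·6080 + 3·1529 + 3·386 + 2·97 = 24179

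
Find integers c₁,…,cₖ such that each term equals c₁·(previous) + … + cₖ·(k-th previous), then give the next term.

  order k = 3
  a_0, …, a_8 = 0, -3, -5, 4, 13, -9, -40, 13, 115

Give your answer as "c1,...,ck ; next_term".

1,-3,2 ; -4

  a_3 = 1·-5 + -3·-3 + 2·0 = 4
  a_4 = 1·4 + -3·-5 + 2·-3 = 13
  a_5 = 1·13 + -3·4 + 2·-5 = -9
  a_6 = 1·-9 + -3·13 + 2·4 = -40
  a_7 = 1·-40 + -3·-9 + 2·13 = 13
  a_8 = 1·13 + -3·-40 + 2·-9 = 115
  a_9 = 1·115 + -3·13 + 2·-40 = -4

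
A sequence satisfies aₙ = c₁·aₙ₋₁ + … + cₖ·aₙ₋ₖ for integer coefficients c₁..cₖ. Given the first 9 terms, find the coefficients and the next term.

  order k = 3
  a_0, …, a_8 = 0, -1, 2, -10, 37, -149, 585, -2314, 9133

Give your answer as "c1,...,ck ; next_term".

-3,4,1 ; -36070

  a_3 = -3·2 + 4·-1 + 1·0 = -10
  a_4 = -3·-10 + 4·2 + 1·-1 = 37
  a_5 = -3·37 + 4·-10 + 1·2 = -149
  a_6 = -3·-149 + 4·37 + 1·-10 = 585
  a_7 = -3·585 + 4·-149 + 1·37 = -2314
  a_8 = -3·-2314 + 4·585 + 1·-149 = 9133
  a_9 = -3·9133 + 4·-2314 + 1·585 = -36070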